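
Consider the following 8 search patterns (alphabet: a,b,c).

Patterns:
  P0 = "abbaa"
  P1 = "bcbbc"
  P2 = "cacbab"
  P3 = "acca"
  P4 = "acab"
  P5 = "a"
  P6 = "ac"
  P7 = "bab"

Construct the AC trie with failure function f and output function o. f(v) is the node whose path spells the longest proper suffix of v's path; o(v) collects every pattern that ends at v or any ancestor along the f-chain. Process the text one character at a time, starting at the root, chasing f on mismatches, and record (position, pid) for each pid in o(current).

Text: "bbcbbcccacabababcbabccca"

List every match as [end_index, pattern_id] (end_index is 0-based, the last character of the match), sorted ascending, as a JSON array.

Construct AC machine:
Trie (insert patterns):
  n0 'ε': a→1 b→6 c→11
  n1 'a': b→2 c→17  [P5 ends]
  n2 'ab': b→3
  n3 'abb': a→4
  n4 'abba': a→5
  n5 'abbaa': ·  [P0 ends]
  n6 'b': a→22 c→7
  n7 'bc': b→8
  n8 'bcb': b→9
  n9 'bcbb': c→10
  n10 'bcbbc': ·  [P1 ends]
  n11 'c': a→12
  n12 'ca': c→13
  n13 'cac': b→14
  n14 'cacb': a→15
  n15 'cacba': b→16
  n16 'cacbab': ·  [P2 ends]
  n17 'ac': a→20 c→18  [P6 ends]
  n18 'acc': a→19
  n19 'acca': ·  [P3 ends]
  n20 'aca': b→21
  n21 'acab': ·  [P4 ends]
  n22 'ba': b→23
  n23 'bab': ·  [P7 ends]

Failure links (BFS by depth):
  fail(1) 'a': from fail(0)=0 chase 'a': 0 ⇒ 0;  out={5}∪out(0)={5}
  fail(6) 'b': from fail(0)=0 chase 'b': 0 ⇒ 0;  out=∅∪out(0)=∅
  fail(11) 'c': from fail(0)=0 chase 'c': 0 ⇒ 0;  out=∅∪out(0)=∅
  fail(2) 'ab': from fail(1)=0 chase 'b': 0 ⇒ 6;  out=∅∪out(6)=∅
  fail(7) 'bc': from fail(6)=0 chase 'c': 0 ⇒ 11;  out=∅∪out(11)=∅
  fail(12) 'ca': from fail(11)=0 chase 'a': 0 ⇒ 1;  out=∅∪out(1)={5}
  fail(17) 'ac': from fail(1)=0 chase 'c': 0 ⇒ 11;  out={6}∪out(11)={6}
  fail(22) 'ba': from fail(6)=0 chase 'a': 0 ⇒ 1;  out=∅∪out(1)={5}
  fail(3) 'abb': from fail(2)=6 chase 'b': 6→0 ⇒ 6;  out=∅∪out(6)=∅
  fail(8) 'bcb': from fail(7)=11 chase 'b': 11→0 ⇒ 6;  out=∅∪out(6)=∅
  fail(13) 'cac': from fail(12)=1 chase 'c': 1 ⇒ 17;  out=∅∪out(17)={6}
  fail(18) 'acc': from fail(17)=11 chase 'c': 11→0 ⇒ 11;  out=∅∪out(11)=∅
  fail(20) 'aca': from fail(17)=11 chase 'a': 11 ⇒ 12;  out=∅∪out(12)={5}
  fail(23) 'bab': from fail(22)=1 chase 'b': 1 ⇒ 2;  out={7}∪out(2)={7}
  fail(4) 'abba': from fail(3)=6 chase 'a': 6 ⇒ 22;  out=∅∪out(22)={5}
  fail(9) 'bcbb': from fail(8)=6 chase 'b': 6→0 ⇒ 6;  out=∅∪out(6)=∅
  fail(14) 'cacb': from fail(13)=17 chase 'b': 17→11→0 ⇒ 6;  out=∅∪out(6)=∅
  fail(19) 'acca': from fail(18)=11 chase 'a': 11 ⇒ 12;  out={3}∪out(12)={3,5}
  fail(21) 'acab': from fail(20)=12 chase 'b': 12→1 ⇒ 2;  out={4}∪out(2)={4}
  fail(5) 'abbaa': from fail(4)=22 chase 'a': 22→1→0 ⇒ 1;  out={0}∪out(1)={0,5}
  fail(10) 'bcbbc': from fail(9)=6 chase 'c': 6 ⇒ 7;  out={1}∪out(7)={1}
  fail(15) 'cacba': from fail(14)=6 chase 'a': 6 ⇒ 22;  out=∅∪out(22)={5}
  fail(16) 'cacbab': from fail(15)=22 chase 'b': 22 ⇒ 23;  out={2}∪out(23)={2,7}

Text stream:
i=0 'b': node 0→6
i=1 'b': node 6→6 ·f
i=2 'c': node 6→7
i=3 'b': node 7→8
i=4 'b': node 8→9
i=5 'c': node 9→10  emit P1@[1:5]
i=6 'c': node 10→11 ·f
i=7 'c': node 11→11 ·f
i=8 'a': node 11→12  emit P5@[8:8]
i=9 'c': node 12→13  emit P6@[8:9]
i=10 'a': node 13→20 ·f  emit P5@[10:10]
i=11 'b': node 20→21  emit P4@[8:11]
i=12 'a': node 21→22 ·f  emit P5@[12:12]
i=13 'b': node 22→23  emit P7@[11:13]
i=14 'a': node 23→22 ·f  emit P5@[14:14]
i=15 'b': node 22→23  emit P7@[13:15]
i=16 'c': node 23→7 ·f
i=17 'b': node 7→8
i=18 'a': node 8→22 ·f  emit P5@[18:18]
i=19 'b': node 22→23  emit P7@[17:19]
i=20 'c': node 23→7 ·f
i=21 'c': node 7→11 ·f
i=22 'c': node 11→11 ·f
i=23 'a': node 11→12  emit P5@[23:23]

All matches (sorted): [[5,1],[8,5],[9,6],[10,5],[11,4],[12,5],[13,7],[14,5],[15,7],[18,5],[19,7],[23,5]]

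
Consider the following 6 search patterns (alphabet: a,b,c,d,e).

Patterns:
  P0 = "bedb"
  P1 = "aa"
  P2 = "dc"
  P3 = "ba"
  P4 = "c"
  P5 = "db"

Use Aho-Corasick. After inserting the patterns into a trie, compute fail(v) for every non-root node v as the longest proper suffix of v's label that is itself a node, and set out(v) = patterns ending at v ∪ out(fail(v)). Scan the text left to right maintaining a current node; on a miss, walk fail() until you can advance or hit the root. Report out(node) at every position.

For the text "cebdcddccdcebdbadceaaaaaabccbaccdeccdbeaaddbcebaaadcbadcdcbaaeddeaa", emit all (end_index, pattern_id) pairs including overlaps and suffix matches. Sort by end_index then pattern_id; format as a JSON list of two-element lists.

Build automaton:
Trie nodes:
  0='ε' goto a→5 b→1 c→10 d→7
  1='b' goto a→9 e→2
  2='be' goto d→3
  3='bed' goto b→4
  4='bedb' goto ·  [P0 ends]
  5='a' goto a→6
  6='aa' goto ·  [P1 ends]
  7='d' goto b→11 c→8
  8='dc' goto ·  [P2 ends]
  9='ba' goto ·  [P3 ends]
  10='c' goto ·  [P4 ends]
  11='db' goto ·  [P5 ends]

BFS fail/out derivation:
  n1('b'): parent n0 fail=0; on 'b' 0 → fail=0;  out ∅∪∅=∅
  n5('a'): parent n0 fail=0; on 'a' 0 → fail=0;  out ∅∪∅=∅
  n7('d'): parent n0 fail=0; on 'd' 0 → fail=0;  out ∅∪∅=∅
  n10('c'): parent n0 fail=0; on 'c' 0 → fail=0;  out {4}∪∅={4}
  n2('be'): parent n1 fail=0; on 'e' 0 → fail=0;  out ∅∪∅=∅
  n6('aa'): parent n5 fail=0; on 'a' 0 → fail=5;  out {1}∪∅={1}
  n8('dc'): parent n7 fail=0; on 'c' 0 → fail=10;  out {2}∪{4}={2,4}
  n9('ba'): parent n1 fail=0; on 'a' 0 → fail=5;  out {3}∪∅={3}
  n11('db'): parent n7 fail=0; on 'b' 0 → fail=1;  out {5}∪∅={5}
  n3('bed'): parent n2 fail=0; on 'd' 0 → fail=7;  out ∅∪∅=∅
  n4('bedb'): parent n3 fail=7; on 'b' 7 → fail=11;  out {0}∪{5}={0,5}

Run:
pos 0 'c': at 10  emit P4@[0:0]
pos 1 'e': at 0 (via fail)
pos 2 'b': at 1
pos 3 'd': at 7 (via fail)
pos 4 'c': at 8  emit P2@[3:4],P4@[4:4]
pos 5 'd': at 7 (via fail)
pos 6 'd': at 7 (via fail)
pos 7 'c': at 8  emit P2@[6:7],P4@[7:7]
pos 8 'c': at 10 (via fail)  emit P4@[8:8]
pos 9 'd': at 7 (via fail)
pos 10 'c': at 8  emit P2@[9:10],P4@[10:10]
pos 11 'e': at 0 (via fail)
pos 12 'b': at 1
pos 13 'd': at 7 (via fail)
pos 14 'b': at 11  emit P5@[13:14]
pos 15 'a': at 9 (via fail)  emit P3@[14:15]
pos 16 'd': at 7 (via fail)
pos 17 'c': at 8  emit P2@[16:17],P4@[17:17]
pos 18 'e': at 0 (via fail)
pos 19 'a': at 5
pos 20 'a': at 6  emit P1@[19:20]
pos 21 'a': at 6 (via fail)  emit P1@[20:21]
pos 22 'a': at 6 (via fail)  emit P1@[21:22]
pos 23 'a': at 6 (via fail)  emit P1@[22:23]
pos 24 'a': at 6 (via fail)  emit P1@[23:24]
pos 25 'b': at 1 (via fail)
pos 26 'c': at 10 (via fail)  emit P4@[26:26]
pos 27 'c': at 10 (via fail)  emit P4@[27:27]
pos 28 'b': at 1 (via fail)
pos 29 'a': at 9  emit P3@[28:29]
pos 30 'c': at 10 (via fail)  emit P4@[30:30]
pos 31 'c': at 10 (via fail)  emit P4@[31:31]
pos 32 'd': at 7 (via fail)
pos 33 'e': at 0 (via fail)
pos 34 'c': at 10  emit P4@[34:34]
pos 35 'c': at 10 (via fail)  emit P4@[35:35]
pos 36 'd': at 7 (via fail)
pos 37 'b': at 11  emit P5@[36:37]
pos 38 'e': at 2 (via fail)
pos 39 'a': at 5 (via fail)
pos 40 'a': at 6  emit P1@[39:40]
pos 41 'd': at 7 (via fail)
pos 42 'd': at 7 (via fail)
pos 43 'b': at 11  emit P5@[42:43]
pos 44 'c': at 10 (via fail)  emit P4@[44:44]
pos 45 'e': at 0 (via fail)
pos 46 'b': at 1
pos 47 'a': at 9  emit P3@[46:47]
pos 48 'a': at 6 (via fail)  emit P1@[47:48]
pos 49 'a': at 6 (via fail)  emit P1@[48:49]
pos 50 'd': at 7 (via fail)
pos 51 'c': at 8  emit P2@[50:51],P4@[51:51]
pos 52 'b': at 1 (via fail)
pos 53 'a': at 9  emit P3@[52:53]
pos 54 'd': at 7 (via fail)
pos 55 'c': at 8  emit P2@[54:55],P4@[55:55]
pos 56 'd': at 7 (via fail)
pos 57 'c': at 8  emit P2@[56:57],P4@[57:57]
pos 58 'b': at 1 (via fail)
pos 59 'a': at 9  emit P3@[58:59]
pos 60 'a': at 6 (via fail)  emit P1@[59:60]
pos 61 'e': at 0 (via fail)
pos 62 'd': at 7
pos 63 'd': at 7 (via fail)
pos 64 'e': at 0 (via fail)
pos 65 'a': at 5
pos 66 'a': at 6  emit P1@[65:66]

Result: [[0,4],[4,2],[4,4],[7,2],[7,4],[8,4],[10,2],[10,4],[14,5],[15,3],[17,2],[17,4],[20,1],[21,1],[22,1],[23,1],[24,1],[26,4],[27,4],[29,3],[30,4],[31,4],[34,4],[35,4],[37,5],[40,1],[43,5],[44,4],[47,3],[48,1],[49,1],[51,2],[51,4],[53,3],[55,2],[55,4],[57,2],[57,4],[59,3],[60,1],[66,1]]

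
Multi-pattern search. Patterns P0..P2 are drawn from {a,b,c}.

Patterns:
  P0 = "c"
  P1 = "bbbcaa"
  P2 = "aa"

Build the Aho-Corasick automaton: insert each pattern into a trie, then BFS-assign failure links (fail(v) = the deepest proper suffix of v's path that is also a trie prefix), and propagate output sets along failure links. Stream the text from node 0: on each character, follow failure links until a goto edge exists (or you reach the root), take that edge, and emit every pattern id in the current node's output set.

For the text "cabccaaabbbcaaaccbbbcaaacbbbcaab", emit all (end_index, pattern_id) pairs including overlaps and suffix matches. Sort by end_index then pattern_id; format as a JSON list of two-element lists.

Construct AC machine:
Trie (insert patterns):
  n0 'ε': a→8 b→2 c→1
  n1 'c': ·  ←P0
  n2 'b': b→3
  n3 'bb': b→4
  n4 'bbb': c→5
  n5 'bbbc': a→6
  n6 'bbbca': a→7
  n7 'bbbcaa': ·  ←P1
  n8 'a': a→9
  n9 'aa': ·  ←P2

BFS fail/out derivation:
  n1('c'): parent n0 fail=0; on 'c' 0 → fail=0;  out {0}∪∅={0}
  n2('b'): parent n0 fail=0; on 'b' 0 → fail=0;  out ∅∪∅=∅
  n8('a'): parent n0 fail=0; on 'a' 0 → fail=0;  out ∅∪∅=∅
  n3('bb'): parent n2 fail=0; on 'b' 0 → fail=2;  out ∅∪∅=∅
  n9('aa'): parent n8 fail=0; on 'a' 0 → fail=8;  out {2}∪∅={2}
  n4('bbb'): parent n3 fail=2; on 'b' 2 → fail=3;  out ∅∪∅=∅
  n5('bbbc'): parent n4 fail=3; on 'c' 3→2→0 → fail=1;  out ∅∪{0}={0}
  n6('bbbca'): parent n5 fail=1; on 'a' 1→0 → fail=8;  out ∅∪∅=∅
  n7('bbbcaa'): parent n6 fail=8; on 'a' 8 → fail=9;  out {1}∪{2}={1,2}

Scan:
i=0 'c': node 0→1  emit P0@[0:0]
i=1 'a': node 1→8 (via fail)
i=2 'b': node 8→2 (via fail)
i=3 'c': node 2→1 (via fail)  emit P0@[3:3]
i=4 'c': node 1→1 (via fail)  emit P0@[4:4]
i=5 'a': node 1→8 (via fail)
i=6 'a': node 8→9  emit P2@[5:6]
i=7 'a': node 9→9 (via fail)  emit P2@[6:7]
i=8 'b': node 9→2 (via fail)
i=9 'b': node 2→3
i=10 'b': node 3→4
i=11 'c': node 4→5  emit P0@[11:11]
i=12 'a': node 5→6
i=13 'a': node 6→7  emit P1@[8:13],P2@[12:13]
i=14 'a': node 7→9 (via fail)  emit P2@[13:14]
i=15 'c': node 9→1 (via fail)  emit P0@[15:15]
i=16 'c': node 1→1 (via fail)  emit P0@[16:16]
i=17 'b': node 1→2 (via fail)
i=18 'b': node 2→3
i=19 'b': node 3→4
i=20 'c': node 4→5  emit P0@[20:20]
i=21 'a': node 5→6
i=22 'a': node 6→7  emit P1@[17:22],P2@[21:22]
i=23 'a': node 7→9 (via fail)  emit P2@[22:23]
i=24 'c': node 9→1 (via fail)  emit P0@[24:24]
i=25 'b': node 1→2 (via fail)
i=26 'b': node 2→3
i=27 'b': node 3→4
i=28 'c': node 4→5  emit P0@[28:28]
i=29 'a': node 5→6
i=30 'a': node 6→7  emit P1@[25:30],P2@[29:30]
i=31 'b': node 7→2 (via fail)

Result: [[0,0],[3,0],[4,0],[6,2],[7,2],[11,0],[13,1],[13,2],[14,2],[15,0],[16,0],[20,0],[22,1],[22,2],[23,2],[24,0],[28,0],[30,1],[30,2]]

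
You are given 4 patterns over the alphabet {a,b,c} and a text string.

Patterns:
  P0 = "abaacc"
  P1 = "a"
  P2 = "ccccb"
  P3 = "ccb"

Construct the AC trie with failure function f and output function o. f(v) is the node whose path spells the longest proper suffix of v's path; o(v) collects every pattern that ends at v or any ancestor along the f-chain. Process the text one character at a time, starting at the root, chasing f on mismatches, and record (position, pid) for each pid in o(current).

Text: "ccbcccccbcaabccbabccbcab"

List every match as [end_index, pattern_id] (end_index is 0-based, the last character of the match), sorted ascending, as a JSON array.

Build:
Trie (insert patterns):
  0='ε' goto a→1 c→7
  1='a' goto b→2  [P1 ends]
  2='ab' goto a→3
  3='aba' goto a→4
  4='abaa' goto c→5
  5='abaac' goto c→6
  6='abaacc' goto ·  [P0 ends]
  7='c' goto c→8
  8='cc' goto b→12 c→9
  9='ccc' goto c→10
  10='cccc' goto b→11
  11='ccccb' goto ·  [P2 ends]
  12='ccb' goto ·  [P3 ends]

Failure links (BFS by depth):
  n1('a'): parent n0 fail=0; on 'a' 0 → fail=0;  out {1}∪∅={1}
  n7('c'): parent n0 fail=0; on 'c' 0 → fail=0;  out ∅∪∅=∅
  n2('ab'): parent n1 fail=0; on 'b' 0 → fail=0;  out ∅∪∅=∅
  n8('cc'): parent n7 fail=0; on 'c' 0 → fail=7;  out ∅∪∅=∅
  n3('aba'): parent n2 fail=0; on 'a' 0 → fail=1;  out ∅∪{1}={1}
  n9('ccc'): parent n8 fail=7; on 'c' 7 → fail=8;  out ∅∪∅=∅
  n12('ccb'): parent n8 fail=7; on 'b' 7→0 → fail=0;  out {3}∪∅={3}
  n4('abaa'): parent n3 fail=1; on 'a' 1→0 → fail=1;  out ∅∪{1}={1}
  n10('cccc'): parent n9 fail=8; on 'c' 8 → fail=9;  out ∅∪∅=∅
  n5('abaac'): parent n4 fail=1; on 'c' 1→0 → fail=7;  out ∅∪∅=∅
  n11('ccccb'): parent n10 fail=9; on 'b' 9→8 → fail=12;  out {2}∪{3}={2,3}
  n6('abaacc'): parent n5 fail=7; on 'c' 7 → fail=8;  out {0}∪∅={0}

Text stream:
pos 0 'c': at 7
pos 1 'c': at 8
pos 2 'b': at 12  ** P3@[0:2]
pos 3 'c': at 7 (fail-walked)
pos 4 'c': at 8
pos 5 'c': at 9
pos 6 'c': at 10
pos 7 'c': at 10 (fail-walked)
pos 8 'b': at 11  ** P2@[4:8],P3@[6:8]
pos 9 'c': at 7 (fail-walked)
pos 10 'a': at 1 (fail-walked)  ** P1@[10:10]
pos 11 'a': at 1 (fail-walked)  ** P1@[11:11]
pos 12 'b': at 2
pos 13 'c': at 7 (fail-walked)
pos 14 'c': at 8
pos 15 'b': at 12  ** P3@[13:15]
pos 16 'a': at 1 (fail-walked)  ** P1@[16:16]
pos 17 'b': at 2
pos 18 'c': at 7 (fail-walked)
pos 19 'c': at 8
pos 20 'b': at 12  ** P3@[18:20]
pos 21 'c': at 7 (fail-walked)
pos 22 'a': at 1 (fail-walked)  ** P1@[22:22]
pos 23 'b': at 2

Matches: [[2,3],[8,2],[8,3],[10,1],[11,1],[15,3],[16,1],[20,3],[22,1]]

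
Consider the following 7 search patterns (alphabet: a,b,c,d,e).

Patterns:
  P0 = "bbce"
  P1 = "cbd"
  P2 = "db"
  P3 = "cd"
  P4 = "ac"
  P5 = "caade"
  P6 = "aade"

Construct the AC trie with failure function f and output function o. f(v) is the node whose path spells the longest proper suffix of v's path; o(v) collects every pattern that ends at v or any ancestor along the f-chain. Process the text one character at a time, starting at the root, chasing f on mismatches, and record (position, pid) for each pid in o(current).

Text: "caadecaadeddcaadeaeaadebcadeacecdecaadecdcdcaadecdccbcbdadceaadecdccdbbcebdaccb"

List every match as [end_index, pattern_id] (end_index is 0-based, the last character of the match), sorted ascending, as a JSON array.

Construct AC machine:
Trie (insert patterns):
  0='ε' goto a→11 b→1 c→5 d→8
  1='b' goto b→2
  2='bb' goto c→3
  3='bbc' goto e→4
  4='bbce' goto ·  ←P0
  5='c' goto a→13 b→6 d→10
  6='cb' goto d→7
  7='cbd' goto ·  ←P1
  8='d' goto b→9
  9='db' goto ·  ←P2
  10='cd' goto ·  ←P3
  11='a' goto a→17 c→12
  12='ac' goto ·  ←P4
  13='ca' goto a→14
  14='caa' goto d→15
  15='caad' goto e→16
  16='caade' goto ·  ←P5
  17='aa' goto d→18
  18='aad' goto e→19
  19='aade' goto ·  ←P6

BFS fail/out derivation:
  n1('b'): parent n0 fail=0; on 'b' 0 → fail=0;  out ∅∪∅=∅
  n5('c'): parent n0 fail=0; on 'c' 0 → fail=0;  out ∅∪∅=∅
  n8('d'): parent n0 fail=0; on 'd' 0 → fail=0;  out ∅∪∅=∅
  n11('a'): parent n0 fail=0; on 'a' 0 → fail=0;  out ∅∪∅=∅
  n2('bb'): parent n1 fail=0; on 'b' 0 → fail=1;  out ∅∪∅=∅
  n6('cb'): parent n5 fail=0; on 'b' 0 → fail=1;  out ∅∪∅=∅
  n9('db'): parent n8 fail=0; on 'b' 0 → fail=1;  out {2}∪∅={2}
  n10('cd'): parent n5 fail=0; on 'd' 0 → fail=8;  out {3}∪∅={3}
  n12('ac'): parent n11 fail=0; on 'c' 0 → fail=5;  out {4}∪∅={4}
  n13('ca'): parent n5 fail=0; on 'a' 0 → fail=11;  out ∅∪∅=∅
  n17('aa'): parent n11 fail=0; on 'a' 0 → fail=11;  out ∅∪∅=∅
  n3('bbc'): parent n2 fail=1; on 'c' 1→0 → fail=5;  out ∅∪∅=∅
  n7('cbd'): parent n6 fail=1; on 'd' 1→0 → fail=8;  out {1}∪∅={1}
  n14('caa'): parent n13 fail=11; on 'a' 11 → fail=17;  out ∅∪∅=∅
  n18('aad'): parent n17 fail=11; on 'd' 11→0 → fail=8;  out ∅∪∅=∅
  n4('bbce'): parent n3 fail=5; on 'e' 5→0 → fail=0;  out {0}∪∅={0}
  n15('caad'): parent n14 fail=17; on 'd' 17 → fail=18;  out ∅∪∅=∅
  n19('aade'): parent n18 fail=8; on 'e' 8→0 → fail=0;  out {6}∪∅={6}
  n16('caade'): parent n15 fail=18; on 'e' 18 → fail=19;  out {5}∪{6}={5,6}

Scan:
pos 0 'c': at 5
pos 1 'a': at 13
pos 2 'a': at 14
pos 3 'd': at 15
pos 4 'e': at 16  → match P5@[0:4],P6@[1:4]
pos 5 'c': at 5 (fail-walked)
pos 6 'a': at 13
pos 7 'a': at 14
pos 8 'd': at 15
pos 9 'e': at 16  → match P5@[5:9],P6@[6:9]
pos 10 'd': at 8 (fail-walked)
pos 11 'd': at 8 (fail-walked)
pos 12 'c': at 5 (fail-walked)
pos 13 'a': at 13
pos 14 'a': at 14
pos 15 'd': at 15
pos 16 'e': at 16  → match P5@[12:16],P6@[13:16]
pos 17 'a': at 11 (fail-walked)
pos 18 'e': at 0 (fail-walked)
pos 19 'a': at 11
pos 20 'a': at 17
pos 21 'd': at 18
pos 22 'e': at 19  → match P6@[19:22]
pos 23 'b': at 1 (fail-walked)
pos 24 'c': at 5 (fail-walked)
pos 25 'a': at 13
pos 26 'd': at 8 (fail-walked)
pos 27 'e': at 0 (fail-walked)
pos 28 'a': at 11
pos 29 'c': at 12  → match P4@[28:29]
pos 30 'e': at 0 (fail-walked)
pos 31 'c': at 5
pos 32 'd': at 10  → match P3@[31:32]
pos 33 'e': at 0 (fail-walked)
pos 34 'c': at 5
pos 35 'a': at 13
pos 36 'a': at 14
pos 37 'd': at 15
pos 38 'e': at 16  → match P5@[34:38],P6@[35:38]
pos 39 'c': at 5 (fail-walked)
pos 40 'd': at 10  → match P3@[39:40]
pos 41 'c': at 5 (fail-walked)
pos 42 'd': at 10  → match P3@[41:42]
pos 43 'c': at 5 (fail-walked)
pos 44 'a': at 13
pos 45 'a': at 14
pos 46 'd': at 15
pos 47 'e': at 16  → match P5@[43:47],P6@[44:47]
pos 48 'c': at 5 (fail-walked)
pos 49 'd': at 10  → match P3@[48:49]
pos 50 'c': at 5 (fail-walked)
pos 51 'c': at 5 (fail-walked)
pos 52 'b': at 6
pos 53 'c': at 5 (fail-walked)
pos 54 'b': at 6
pos 55 'd': at 7  → match P1@[53:55]
pos 56 'a': at 11 (fail-walked)
pos 57 'd': at 8 (fail-walked)
pos 58 'c': at 5 (fail-walked)
pos 59 'e': at 0 (fail-walked)
pos 60 'a': at 11
pos 61 'a': at 17
pos 62 'd': at 18
pos 63 'e': at 19  → match P6@[60:63]
pos 64 'c': at 5 (fail-walked)
pos 65 'd': at 10  → match P3@[64:65]
pos 66 'c': at 5 (fail-walked)
pos 67 'c': at 5 (fail-walked)
pos 68 'd': at 10  → match P3@[67:68]
pos 69 'b': at 9 (fail-walked)  → match P2@[68:69]
pos 70 'b': at 2 (fail-walked)
pos 71 'c': at 3
pos 72 'e': at 4  → match P0@[69:72]
pos 73 'b': at 1 (fail-walked)
pos 74 'd': at 8 (fail-walked)
pos 75 'a': at 11 (fail-walked)
pos 76 'c': at 12  → match P4@[75:76]
pos 77 'c': at 5 (fail-walked)
pos 78 'b': at 6

Result: [[4,5],[4,6],[9,5],[9,6],[16,5],[16,6],[22,6],[29,4],[32,3],[38,5],[38,6],[40,3],[42,3],[47,5],[47,6],[49,3],[55,1],[63,6],[65,3],[68,3],[69,2],[72,0],[76,4]]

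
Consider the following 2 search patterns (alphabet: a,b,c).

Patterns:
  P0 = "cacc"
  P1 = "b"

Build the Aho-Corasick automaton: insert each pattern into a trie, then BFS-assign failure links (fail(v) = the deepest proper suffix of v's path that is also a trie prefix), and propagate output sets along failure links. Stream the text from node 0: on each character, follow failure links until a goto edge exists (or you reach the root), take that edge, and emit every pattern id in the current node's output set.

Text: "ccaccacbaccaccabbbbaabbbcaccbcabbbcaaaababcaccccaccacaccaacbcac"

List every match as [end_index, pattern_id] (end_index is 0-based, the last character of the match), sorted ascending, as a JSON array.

Build automaton:
Trie (insert patterns):
  n0 'ε': b→5 c→1
  n1 'c': a→2
  n2 'ca': c→3
  n3 'cac': c→4
  n4 'cacc': ·  ←P0
  n5 'b': ·  ←P1

BFS fail/out derivation:
  n1('c'): parent n0 fail=0; on 'c' 0 → fail=0;  out ∅∪∅=∅
  n5('b'): parent n0 fail=0; on 'b' 0 → fail=0;  out {1}∪∅={1}
  n2('ca'): parent n1 fail=0; on 'a' 0 → fail=0;  out ∅∪∅=∅
  n3('cac'): parent n2 fail=0; on 'c' 0 → fail=1;  out ∅∪∅=∅
  n4('cacc'): parent n3 fail=1; on 'c' 1→0 → fail=1;  out {0}∪∅={0}

Run:
pos 0 'c': at 1
pos 1 'c': at 1 ·f
pos 2 'a': at 2
pos 3 'c': at 3
pos 4 'c': at 4  ** P0@[1:4]
pos 5 'a': at 2 ·f
pos 6 'c': at 3
pos 7 'b': at 5 ·f  ** P1@[7:7]
pos 8 'a': at 0 ·f
pos 9 'c': at 1
pos 10 'c': at 1 ·f
pos 11 'a': at 2
pos 12 'c': at 3
pos 13 'c': at 4  ** P0@[10:13]
pos 14 'a': at 2 ·f
pos 15 'b': at 5 ·f  ** P1@[15:15]
pos 16 'b': at 5 ·f  ** P1@[16:16]
pos 17 'b': at 5 ·f  ** P1@[17:17]
pos 18 'b': at 5 ·f  ** P1@[18:18]
pos 19 'a': at 0 ·f
pos 20 'a': at 0
pos 21 'b': at 5  ** P1@[21:21]
pos 22 'b': at 5 ·f  ** P1@[22:22]
pos 23 'b': at 5 ·f  ** P1@[23:23]
pos 24 'c': at 1 ·f
pos 25 'a': at 2
pos 26 'c': at 3
pos 27 'c': at 4  ** P0@[24:27]
pos 28 'b': at 5 ·f  ** P1@[28:28]
pos 29 'c': at 1 ·f
pos 30 'a': at 2
pos 31 'b': at 5 ·f  ** P1@[31:31]
pos 32 'b': at 5 ·f  ** P1@[32:32]
pos 33 'b': at 5 ·f  ** P1@[33:33]
pos 34 'c': at 1 ·f
pos 35 'a': at 2
pos 36 'a': at 0 ·f
pos 37 'a': at 0
pos 38 'a': at 0
pos 39 'b': at 5  ** P1@[39:39]
pos 40 'a': at 0 ·f
pos 41 'b': at 5  ** P1@[41:41]
pos 42 'c': at 1 ·f
pos 43 'a': at 2
pos 44 'c': at 3
pos 45 'c': at 4  ** P0@[42:45]
pos 46 'c': at 1 ·f
pos 47 'c': at 1 ·f
pos 48 'a': at 2
pos 49 'c': at 3
pos 50 'c': at 4  ** P0@[47:50]
pos 51 'a': at 2 ·f
pos 52 'c': at 3
pos 53 'a': at 2 ·f
pos 54 'c': at 3
pos 55 'c': at 4  ** P0@[52:55]
pos 56 'a': at 2 ·f
pos 57 'a': at 0 ·f
pos 58 'c': at 1
pos 59 'b': at 5 ·f  ** P1@[59:59]
pos 60 'c': at 1 ·f
pos 61 'a': at 2
pos 62 'c': at 3

All matches (sorted): [[4,0],[7,1],[13,0],[15,1],[16,1],[17,1],[18,1],[21,1],[22,1],[23,1],[27,0],[28,1],[31,1],[32,1],[33,1],[39,1],[41,1],[45,0],[50,0],[55,0],[59,1]]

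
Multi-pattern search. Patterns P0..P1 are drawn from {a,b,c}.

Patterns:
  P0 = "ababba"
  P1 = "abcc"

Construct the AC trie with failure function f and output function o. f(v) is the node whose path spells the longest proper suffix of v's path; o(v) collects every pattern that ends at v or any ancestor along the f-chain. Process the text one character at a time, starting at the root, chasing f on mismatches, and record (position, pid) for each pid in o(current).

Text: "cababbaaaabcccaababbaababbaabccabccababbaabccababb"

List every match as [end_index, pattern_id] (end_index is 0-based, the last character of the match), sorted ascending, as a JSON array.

Build automaton:
Trie nodes:
  0='ε' goto a→1
  1='a' goto b→2
  2='ab' goto a→3 c→7
  3='aba' goto b→4
  4='abab' goto b→5
  5='ababb' goto a→6
  6='ababba' goto ·  [P0 ends]
  7='abc' goto c→8
  8='abcc' goto ·  [P1 ends]

Failure links (BFS by depth):
  n1('a'): parent n0 fail=0; on 'a' 0 → fail=0;  out ∅∪∅=∅
  n2('ab'): parent n1 fail=0; on 'b' 0 → fail=0;  out ∅∪∅=∅
  n3('aba'): parent n2 fail=0; on 'a' 0 → fail=1;  out ∅∪∅=∅
  n7('abc'): parent n2 fail=0; on 'c' 0 → fail=0;  out ∅∪∅=∅
  n4('abab'): parent n3 fail=1; on 'b' 1 → fail=2;  out ∅∪∅=∅
  n8('abcc'): parent n7 fail=0; on 'c' 0 → fail=0;  out {1}∪∅={1}
  n5('ababb'): parent n4 fail=2; on 'b' 2→0 → fail=0;  out ∅∪∅=∅
  n6('ababba'): parent n5 fail=0; on 'a' 0 → fail=1;  out {0}∪∅={0}

Text stream:
[0] read 'c'  n0⇒n0
[1] read 'a'  n0⇒n1
[2] read 'b'  n1⇒n2
[3] read 'a'  n2⇒n3
[4] read 'b'  n3⇒n4
[5] read 'b'  n4⇒n5
[6] read 'a'  n5⇒n6  ** P0@[1:6]
[7] read 'a'  n6⇒n1 (via fail)
[8] read 'a'  n1⇒n1 (via fail)
[9] read 'a'  n1⇒n1 (via fail)
[10] read 'b'  n1⇒n2
[11] read 'c'  n2⇒n7
[12] read 'c'  n7⇒n8  ** P1@[9:12]
[13] read 'c'  n8⇒n0 (via fail)
[14] read 'a'  n0⇒n1
[15] read 'a'  n1⇒n1 (via fail)
[16] read 'b'  n1⇒n2
[17] read 'a'  n2⇒n3
[18] read 'b'  n3⇒n4
[19] read 'b'  n4⇒n5
[20] read 'a'  n5⇒n6  ** P0@[15:20]
[21] read 'a'  n6⇒n1 (via fail)
[22] read 'b'  n1⇒n2
[23] read 'a'  n2⇒n3
[24] read 'b'  n3⇒n4
[25] read 'b'  n4⇒n5
[26] read 'a'  n5⇒n6  ** P0@[21:26]
[27] read 'a'  n6⇒n1 (via fail)
[28] read 'b'  n1⇒n2
[29] read 'c'  n2⇒n7
[30] read 'c'  n7⇒n8  ** P1@[27:30]
[31] read 'a'  n8⇒n1 (via fail)
[32] read 'b'  n1⇒n2
[33] read 'c'  n2⇒n7
[34] read 'c'  n7⇒n8  ** P1@[31:34]
[35] read 'a'  n8⇒n1 (via fail)
[36] read 'b'  n1⇒n2
[37] read 'a'  n2⇒n3
[38] read 'b'  n3⇒n4
[39] read 'b'  n4⇒n5
[40] read 'a'  n5⇒n6  ** P0@[35:40]
[41] read 'a'  n6⇒n1 (via fail)
[42] read 'b'  n1⇒n2
[43] read 'c'  n2⇒n7
[44] read 'c'  n7⇒n8  ** P1@[41:44]
[45] read 'a'  n8⇒n1 (via fail)
[46] read 'b'  n1⇒n2
[47] read 'a'  n2⇒n3
[48] read 'b'  n3⇒n4
[49] read 'b'  n4⇒n5

Result: [[6,0],[12,1],[20,0],[26,0],[30,1],[34,1],[40,0],[44,1]]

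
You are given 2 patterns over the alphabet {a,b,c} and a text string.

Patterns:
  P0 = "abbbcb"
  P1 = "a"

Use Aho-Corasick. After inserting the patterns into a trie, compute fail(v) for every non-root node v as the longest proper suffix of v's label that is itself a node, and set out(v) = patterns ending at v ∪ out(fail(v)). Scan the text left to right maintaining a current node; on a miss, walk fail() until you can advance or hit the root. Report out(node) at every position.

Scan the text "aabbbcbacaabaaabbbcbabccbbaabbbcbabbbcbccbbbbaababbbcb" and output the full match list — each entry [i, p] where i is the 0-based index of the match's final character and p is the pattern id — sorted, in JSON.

Construct AC machine:
Trie nodes:
  n0 'ε': a→1
  n1 'a': b→2  [P1 ends]
  n2 'ab': b→3
  n3 'abb': b→4
  n4 'abbb': c→5
  n5 'abbbc': b→6
  n6 'abbbcb': ·  [P0 ends]

Failure links (BFS by depth):
  n1('a'): parent n0 fail=0; on 'a' 0 → fail=0;  out {1}∪∅={1}
  n2('ab'): parent n1 fail=0; on 'b' 0 → fail=0;  out ∅∪∅=∅
  n3('abb'): parent n2 fail=0; on 'b' 0 → fail=0;  out ∅∪∅=∅
  n4('abbb'): parent n3 fail=0; on 'b' 0 → fail=0;  out ∅∪∅=∅
  n5('abbbc'): parent n4 fail=0; on 'c' 0 → fail=0;  out ∅∪∅=∅
  n6('abbbcb'): parent n5 fail=0; on 'b' 0 → fail=0;  out {0}∪∅={0}

Text stream:
[0] read 'a'  n0⇒n1  ** P1@[0:0]
[1] read 'a'  n1⇒n1 (fail-walked)  ** P1@[1:1]
[2] read 'b'  n1⇒n2
[3] read 'b'  n2⇒n3
[4] read 'b'  n3⇒n4
[5] read 'c'  n4⇒n5
[6] read 'b'  n5⇒n6  ** P0@[1:6]
[7] read 'a'  n6⇒n1 (fail-walked)  ** P1@[7:7]
[8] read 'c'  n1⇒n0 (fail-walked)
[9] read 'a'  n0⇒n1  ** P1@[9:9]
[10] read 'a'  n1⇒n1 (fail-walked)  ** P1@[10:10]
[11] read 'b'  n1⇒n2
[12] read 'a'  n2⇒n1 (fail-walked)  ** P1@[12:12]
[13] read 'a'  n1⇒n1 (fail-walked)  ** P1@[13:13]
[14] read 'a'  n1⇒n1 (fail-walked)  ** P1@[14:14]
[15] read 'b'  n1⇒n2
[16] read 'b'  n2⇒n3
[17] read 'b'  n3⇒n4
[18] read 'c'  n4⇒n5
[19] read 'b'  n5⇒n6  ** P0@[14:19]
[20] read 'a'  n6⇒n1 (fail-walked)  ** P1@[20:20]
[21] read 'b'  n1⇒n2
[22] read 'c'  n2⇒n0 (fail-walked)
[23] read 'c'  n0⇒n0
[24] read 'b'  n0⇒n0
[25] read 'b'  n0⇒n0
[26] read 'a'  n0⇒n1  ** P1@[26:26]
[27] read 'a'  n1⇒n1 (fail-walked)  ** P1@[27:27]
[28] read 'b'  n1⇒n2
[29] read 'b'  n2⇒n3
[30] read 'b'  n3⇒n4
[31] read 'c'  n4⇒n5
[32] read 'b'  n5⇒n6  ** P0@[27:32]
[33] read 'a'  n6⇒n1 (fail-walked)  ** P1@[33:33]
[34] read 'b'  n1⇒n2
[35] read 'b'  n2⇒n3
[36] read 'b'  n3⇒n4
[37] read 'c'  n4⇒n5
[38] read 'b'  n5⇒n6  ** P0@[33:38]
[39] read 'c'  n6⇒n0 (fail-walked)
[40] read 'c'  n0⇒n0
[41] read 'b'  n0⇒n0
[42] read 'b'  n0⇒n0
[43] read 'b'  n0⇒n0
[44] read 'b'  n0⇒n0
[45] read 'a'  n0⇒n1  ** P1@[45:45]
[46] read 'a'  n1⇒n1 (fail-walked)  ** P1@[46:46]
[47] read 'b'  n1⇒n2
[48] read 'a'  n2⇒n1 (fail-walked)  ** P1@[48:48]
[49] read 'b'  n1⇒n2
[50] read 'b'  n2⇒n3
[51] read 'b'  n3⇒n4
[52] read 'c'  n4⇒n5
[53] read 'b'  n5⇒n6  ** P0@[48:53]

All matches (sorted): [[0,1],[1,1],[6,0],[7,1],[9,1],[10,1],[12,1],[13,1],[14,1],[19,0],[20,1],[26,1],[27,1],[32,0],[33,1],[38,0],[45,1],[46,1],[48,1],[53,0]]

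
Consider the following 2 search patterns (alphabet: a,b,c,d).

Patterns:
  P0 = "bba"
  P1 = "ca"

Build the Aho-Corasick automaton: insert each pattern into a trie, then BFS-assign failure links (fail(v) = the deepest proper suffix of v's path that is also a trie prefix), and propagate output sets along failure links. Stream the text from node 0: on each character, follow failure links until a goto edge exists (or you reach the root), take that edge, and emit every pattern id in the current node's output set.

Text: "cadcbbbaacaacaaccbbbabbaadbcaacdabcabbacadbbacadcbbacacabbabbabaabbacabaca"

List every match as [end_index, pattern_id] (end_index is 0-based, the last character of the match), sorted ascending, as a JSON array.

Construct AC machine:
Trie (insert patterns):
  0='ε' goto b→1 c→4
  1='b' goto b→2
  2='bb' goto a→3
  3='bba' goto ·  [P0 ends]
  4='c' goto a→5
  5='ca' goto ·  [P1 ends]

Failure links (BFS by depth):
  n1('b'): parent n0 fail=0; on 'b' 0 → fail=0;  out ∅∪∅=∅
  n4('c'): parent n0 fail=0; on 'c' 0 → fail=0;  out ∅∪∅=∅
  n2('bb'): parent n1 fail=0; on 'b' 0 → fail=1;  out ∅∪∅=∅
  n5('ca'): parent n4 fail=0; on 'a' 0 → fail=0;  out {1}∪∅={1}
  n3('bba'): parent n2 fail=1; on 'a' 1→0 → fail=0;  out {0}∪∅={0}

Run:
[0] read 'c'  n0⇒n4
[1] read 'a'  n4⇒n5  ** P1@[0:1]
[2] read 'd'  n5⇒n0 (via fail)
[3] read 'c'  n0⇒n4
[4] read 'b'  n4⇒n1 (via fail)
[5] read 'b'  n1⇒n2
[6] read 'b'  n2⇒n2 (via fail)
[7] read 'a'  n2⇒n3  ** P0@[5:7]
[8] read 'a'  n3⇒n0 (via fail)
[9] read 'c'  n0⇒n4
[10] read 'a'  n4⇒n5  ** P1@[9:10]
[11] read 'a'  n5⇒n0 (via fail)
[12] read 'c'  n0⇒n4
[13] read 'a'  n4⇒n5  ** P1@[12:13]
[14] read 'a'  n5⇒n0 (via fail)
[15] read 'c'  n0⇒n4
[16] read 'c'  n4⇒n4 (via fail)
[17] read 'b'  n4⇒n1 (via fail)
[18] read 'b'  n1⇒n2
[19] read 'b'  n2⇒n2 (via fail)
[20] read 'a'  n2⇒n3  ** P0@[18:20]
[21] read 'b'  n3⇒n1 (via fail)
[22] read 'b'  n1⇒n2
[23] read 'a'  n2⇒n3  ** P0@[21:23]
[24] read 'a'  n3⇒n0 (via fail)
[25] read 'd'  n0⇒n0
[26] read 'b'  n0⇒n1
[27] read 'c'  n1⇒n4 (via fail)
[28] read 'a'  n4⇒n5  ** P1@[27:28]
[29] read 'a'  n5⇒n0 (via fail)
[30] read 'c'  n0⇒n4
[31] read 'd'  n4⇒n0 (via fail)
[32] read 'a'  n0⇒n0
[33] read 'b'  n0⇒n1
[34] read 'c'  n1⇒n4 (via fail)
[35] read 'a'  n4⇒n5  ** P1@[34:35]
[36] read 'b'  n5⇒n1 (via fail)
[37] read 'b'  n1⇒n2
[38] read 'a'  n2⇒n3  ** P0@[36:38]
[39] read 'c'  n3⇒n4 (via fail)
[40] read 'a'  n4⇒n5  ** P1@[39:40]
[41] read 'd'  n5⇒n0 (via fail)
[42] read 'b'  n0⇒n1
[43] read 'b'  n1⇒n2
[44] read 'a'  n2⇒n3  ** P0@[42:44]
[45] read 'c'  n3⇒n4 (via fail)
[46] read 'a'  n4⇒n5  ** P1@[45:46]
[47] read 'd'  n5⇒n0 (via fail)
[48] read 'c'  n0⇒n4
[49] read 'b'  n4⇒n1 (via fail)
[50] read 'b'  n1⇒n2
[51] read 'a'  n2⇒n3  ** P0@[49:51]
[52] read 'c'  n3⇒n4 (via fail)
[53] read 'a'  n4⇒n5  ** P1@[52:53]
[54] read 'c'  n5⇒n4 (via fail)
[55] read 'a'  n4⇒n5  ** P1@[54:55]
[56] read 'b'  n5⇒n1 (via fail)
[57] read 'b'  n1⇒n2
[58] read 'a'  n2⇒n3  ** P0@[56:58]
[59] read 'b'  n3⇒n1 (via fail)
[60] read 'b'  n1⇒n2
[61] read 'a'  n2⇒n3  ** P0@[59:61]
[62] read 'b'  n3⇒n1 (via fail)
[63] read 'a'  n1⇒n0 (via fail)
[64] read 'a'  n0⇒n0
[65] read 'b'  n0⇒n1
[66] read 'b'  n1⇒n2
[67] read 'a'  n2⇒n3  ** P0@[65:67]
[68] read 'c'  n3⇒n4 (via fail)
[69] read 'a'  n4⇒n5  ** P1@[68:69]
[70] read 'b'  n5⇒n1 (via fail)
[71] read 'a'  n1⇒n0 (via fail)
[72] read 'c'  n0⇒n4
[73] read 'a'  n4⇒n5  ** P1@[72:73]

Result: [[1,1],[7,0],[10,1],[13,1],[20,0],[23,0],[28,1],[35,1],[38,0],[40,1],[44,0],[46,1],[51,0],[53,1],[55,1],[58,0],[61,0],[67,0],[69,1],[73,1]]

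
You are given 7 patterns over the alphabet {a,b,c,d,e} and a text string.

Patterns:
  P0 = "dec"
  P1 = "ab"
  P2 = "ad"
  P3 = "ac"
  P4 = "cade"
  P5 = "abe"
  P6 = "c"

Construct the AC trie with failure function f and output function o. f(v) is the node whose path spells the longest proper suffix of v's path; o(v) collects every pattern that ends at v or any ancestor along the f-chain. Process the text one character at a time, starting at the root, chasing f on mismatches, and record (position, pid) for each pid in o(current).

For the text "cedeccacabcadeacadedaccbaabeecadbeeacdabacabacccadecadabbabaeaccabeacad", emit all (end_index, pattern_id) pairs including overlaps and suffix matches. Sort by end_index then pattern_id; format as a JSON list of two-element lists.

Build:
Trie nodes:
  n0 'ε': a→4 c→8 d→1
  n1 'd': e→2
  n2 'de': c→3
  n3 'dec': ·  [P0 ends]
  n4 'a': b→5 c→7 d→6
  n5 'ab': e→12  [P1 ends]
  n6 'ad': ·  [P2 ends]
  n7 'ac': ·  [P3 ends]
  n8 'c': a→9  [P6 ends]
  n9 'ca': d→10
  n10 'cad': e→11
  n11 'cade': ·  [P4 ends]
  n12 'abe': ·  [P5 ends]

BFS fail/out derivation:
  fail(1) 'd': from fail(0)=0 chase 'd': 0 ⇒ 0;  out=∅∪out(0)=∅
  fail(4) 'a': from fail(0)=0 chase 'a': 0 ⇒ 0;  out=∅∪out(0)=∅
  fail(8) 'c': from fail(0)=0 chase 'c': 0 ⇒ 0;  out={6}∪out(0)={6}
  fail(2) 'de': from fail(1)=0 chase 'e': 0 ⇒ 0;  out=∅∪out(0)=∅
  fail(5) 'ab': from fail(4)=0 chase 'b': 0 ⇒ 0;  out={1}∪out(0)={1}
  fail(6) 'ad': from fail(4)=0 chase 'd': 0 ⇒ 1;  out={2}∪out(1)={2}
  fail(7) 'ac': from fail(4)=0 chase 'c': 0 ⇒ 8;  out={3}∪out(8)={3,6}
  fail(9) 'ca': from fail(8)=0 chase 'a': 0 ⇒ 4;  out=∅∪out(4)=∅
  fail(3) 'dec': from fail(2)=0 chase 'c': 0 ⇒ 8;  out={0}∪out(8)={0,6}
  fail(10) 'cad': from fail(9)=4 chase 'd': 4 ⇒ 6;  out=∅∪out(6)={2}
  fail(12) 'abe': from fail(5)=0 chase 'e': 0 ⇒ 0;  out={5}∪out(0)={5}
  fail(11) 'cade': from fail(10)=6 chase 'e': 6→1 ⇒ 2;  out={4}∪out(2)={4}

Run:
i=0 'c': node 0→8  ** P6@[0:0]
i=1 'e': node 8→0 (via fail)
i=2 'd': node 0→1
i=3 'e': node 1→2
i=4 'c': node 2→3  ** P0@[2:4],P6@[4:4]
i=5 'c': node 3→8 (via fail)  ** P6@[5:5]
i=6 'a': node 8→9
i=7 'c': node 9→7 (via fail)  ** P3@[6:7],P6@[7:7]
i=8 'a': node 7→9 (via fail)
i=9 'b': node 9→5 (via fail)  ** P1@[8:9]
i=10 'c': node 5→8 (via fail)  ** P6@[10:10]
i=11 'a': node 8→9
i=12 'd': node 9→10  ** P2@[11:12]
i=13 'e': node 10→11  ** P4@[10:13]
i=14 'a': node 11→4 (via fail)
i=15 'c': node 4→7  ** P3@[14:15],P6@[15:15]
i=16 'a': node 7→9 (via fail)
i=17 'd': node 9→10  ** P2@[16:17]
i=18 'e': node 10→11  ** P4@[15:18]
i=19 'd': node 11→1 (via fail)
i=20 'a': node 1→4 (via fail)
i=21 'c': node 4→7  ** P3@[20:21],P6@[21:21]
i=22 'c': node 7→8 (via fail)  ** P6@[22:22]
i=23 'b': node 8→0 (via fail)
i=24 'a': node 0→4
i=25 'a': node 4→4 (via fail)
i=26 'b': node 4→5  ** P1@[25:26]
i=27 'e': node 5→12  ** P5@[25:27]
i=28 'e': node 12→0 (via fail)
i=29 'c': node 0→8  ** P6@[29:29]
i=30 'a': node 8→9
i=31 'd': node 9→10  ** P2@[30:31]
i=32 'b': node 10→0 (via fail)
i=33 'e': node 0→0
i=34 'e': node 0→0
i=35 'a': node 0→4
i=36 'c': node 4→7  ** P3@[35:36],P6@[36:36]
i=37 'd': node 7→1 (via fail)
i=38 'a': node 1→4 (via fail)
i=39 'b': node 4→5  ** P1@[38:39]
i=40 'a': node 5→4 (via fail)
i=41 'c': node 4→7  ** P3@[40:41],P6@[41:41]
i=42 'a': node 7→9 (via fail)
i=43 'b': node 9→5 (via fail)  ** P1@[42:43]
i=44 'a': node 5→4 (via fail)
i=45 'c': node 4→7  ** P3@[44:45],P6@[45:45]
i=46 'c': node 7→8 (via fail)  ** P6@[46:46]
i=47 'c': node 8→8 (via fail)  ** P6@[47:47]
i=48 'a': node 8→9
i=49 'd': node 9→10  ** P2@[48:49]
i=50 'e': node 10→11  ** P4@[47:50]
i=51 'c': node 11→3 (via fail)  ** P0@[49:51],P6@[51:51]
i=52 'a': node 3→9 (via fail)
i=53 'd': node 9→10  ** P2@[52:53]
i=54 'a': node 10→4 (via fail)
i=55 'b': node 4→5  ** P1@[54:55]
i=56 'b': node 5→0 (via fail)
i=57 'a': node 0→4
i=58 'b': node 4→5  ** P1@[57:58]
i=59 'a': node 5→4 (via fail)
i=60 'e': node 4→0 (via fail)
i=61 'a': node 0→4
i=62 'c': node 4→7  ** P3@[61:62],P6@[62:62]
i=63 'c': node 7→8 (via fail)  ** P6@[63:63]
i=64 'a': node 8→9
i=65 'b': node 9→5 (via fail)  ** P1@[64:65]
i=66 'e': node 5→12  ** P5@[64:66]
i=67 'a': node 12→4 (via fail)
i=68 'c': node 4→7  ** P3@[67:68],P6@[68:68]
i=69 'a': node 7→9 (via fail)
i=70 'd': node 9→10  ** P2@[69:70]

Result: [[0,6],[4,0],[4,6],[5,6],[7,3],[7,6],[9,1],[10,6],[12,2],[13,4],[15,3],[15,6],[17,2],[18,4],[21,3],[21,6],[22,6],[26,1],[27,5],[29,6],[31,2],[36,3],[36,6],[39,1],[41,3],[41,6],[43,1],[45,3],[45,6],[46,6],[47,6],[49,2],[50,4],[51,0],[51,6],[53,2],[55,1],[58,1],[62,3],[62,6],[63,6],[65,1],[66,5],[68,3],[68,6],[70,2]]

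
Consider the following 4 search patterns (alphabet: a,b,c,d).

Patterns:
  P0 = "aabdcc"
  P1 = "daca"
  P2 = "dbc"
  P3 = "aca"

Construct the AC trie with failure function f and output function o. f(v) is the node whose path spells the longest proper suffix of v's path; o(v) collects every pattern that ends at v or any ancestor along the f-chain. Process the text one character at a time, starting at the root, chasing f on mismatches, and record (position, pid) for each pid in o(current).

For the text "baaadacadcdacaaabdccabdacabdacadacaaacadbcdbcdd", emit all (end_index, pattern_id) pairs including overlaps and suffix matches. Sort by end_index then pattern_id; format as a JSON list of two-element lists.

Construct AC machine:
Trie nodes:
  0='ε' goto a→1 d→7
  1='a' goto a→2 c→13
  2='aa' goto b→3
  3='aab' goto d→4
  4='aabd' goto c→5
  5='aabdc' goto c→6
  6='aabdcc' goto ·  [P0 ends]
  7='d' goto a→8 b→11
  8='da' goto c→9
  9='dac' goto a→10
  10='daca' goto ·  [P1 ends]
  11='db' goto c→12
  12='dbc' goto ·  [P2 ends]
  13='ac' goto a→14
  14='aca' goto ·  [P3 ends]

BFS fail/out derivation:
  fail(1) 'a': from fail(0)=0 chase 'a': 0 ⇒ 0;  out=∅∪out(0)=∅
  fail(7) 'd': from fail(0)=0 chase 'd': 0 ⇒ 0;  out=∅∪out(0)=∅
  fail(2) 'aa': from fail(1)=0 chase 'a': 0 ⇒ 1;  out=∅∪out(1)=∅
  fail(8) 'da': from fail(7)=0 chase 'a': 0 ⇒ 1;  out=∅∪out(1)=∅
  fail(11) 'db': from fail(7)=0 chase 'b': 0 ⇒ 0;  out=∅∪out(0)=∅
  fail(13) 'ac': from fail(1)=0 chase 'c': 0 ⇒ 0;  out=∅∪out(0)=∅
  fail(3) 'aab': from fail(2)=1 chase 'b': 1→0 ⇒ 0;  out=∅∪out(0)=∅
  fail(9) 'dac': from fail(8)=1 chase 'c': 1 ⇒ 13;  out=∅∪out(13)=∅
  fail(12) 'dbc': from fail(11)=0 chase 'c': 0 ⇒ 0;  out={2}∪out(0)={2}
  fail(14) 'aca': from fail(13)=0 chase 'a': 0 ⇒ 1;  out={3}∪out(1)={3}
  fail(4) 'aabd': from fail(3)=0 chase 'd': 0 ⇒ 7;  out=∅∪out(7)=∅
  fail(10) 'daca': from fail(9)=13 chase 'a': 13 ⇒ 14;  out={1}∪out(14)={1,3}
  fail(5) 'aabdc': from fail(4)=7 chase 'c': 7→0 ⇒ 0;  out=∅∪out(0)=∅
  fail(6) 'aabdcc': from fail(5)=0 chase 'c': 0 ⇒ 0;  out={0}∪out(0)={0}

Scan:
pos 0 'b': at 0
pos 1 'a': at 1
pos 2 'a': at 2
pos 3 'a': at 2 ·f
pos 4 'd': at 7 ·f
pos 5 'a': at 8
pos 6 'c': at 9
pos 7 'a': at 10  → match P1@[4:7],P3@[5:7]
pos 8 'd': at 7 ·f
pos 9 'c': at 0 ·f
pos 10 'd': at 7
pos 11 'a': at 8
pos 12 'c': at 9
pos 13 'a': at 10  → match P1@[10:13],P3@[11:13]
pos 14 'a': at 2 ·f
pos 15 'a': at 2 ·f
pos 16 'b': at 3
pos 17 'd': at 4
pos 18 'c': at 5
pos 19 'c': at 6  → match P0@[14:19]
pos 20 'a': at 1 ·f
pos 21 'b': at 0 ·f
pos 22 'd': at 7
pos 23 'a': at 8
pos 24 'c': at 9
pos 25 'a': at 10  → match P1@[22:25],P3@[23:25]
pos 26 'b': at 0 ·f
pos 27 'd': at 7
pos 28 'a': at 8
pos 29 'c': at 9
pos 30 'a': at 10  → match P1@[27:30],P3@[28:30]
pos 31 'd': at 7 ·f
pos 32 'a': at 8
pos 33 'c': at 9
pos 34 'a': at 10  → match P1@[31:34],P3@[32:34]
pos 35 'a': at 2 ·f
pos 36 'a': at 2 ·f
pos 37 'c': at 13 ·f
pos 38 'a': at 14  → match P3@[36:38]
pos 39 'd': at 7 ·f
pos 40 'b': at 11
pos 41 'c': at 12  → match P2@[39:41]
pos 42 'd': at 7 ·f
pos 43 'b': at 11
pos 44 'c': at 12  → match P2@[42:44]
pos 45 'd': at 7 ·f
pos 46 'd': at 7 ·f

Result: [[7,1],[7,3],[13,1],[13,3],[19,0],[25,1],[25,3],[30,1],[30,3],[34,1],[34,3],[38,3],[41,2],[44,2]]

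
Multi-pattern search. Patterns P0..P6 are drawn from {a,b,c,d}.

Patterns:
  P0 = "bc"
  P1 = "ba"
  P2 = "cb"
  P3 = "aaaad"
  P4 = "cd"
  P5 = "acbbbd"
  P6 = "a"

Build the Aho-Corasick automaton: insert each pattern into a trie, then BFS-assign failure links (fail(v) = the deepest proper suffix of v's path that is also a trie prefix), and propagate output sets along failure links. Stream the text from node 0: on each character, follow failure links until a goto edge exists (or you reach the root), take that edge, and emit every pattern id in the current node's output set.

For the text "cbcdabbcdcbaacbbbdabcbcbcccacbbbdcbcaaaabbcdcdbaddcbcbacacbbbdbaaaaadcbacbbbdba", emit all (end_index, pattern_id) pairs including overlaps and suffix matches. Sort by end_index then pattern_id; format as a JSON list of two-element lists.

Build automaton:
Trie nodes:
  0='ε' goto a→6 b→1 c→4
  1='b' goto a→3 c→2
  2='bc' goto ·  [P0 ends]
  3='ba' goto ·  [P1 ends]
  4='c' goto b→5 d→11
  5='cb' goto ·  [P2 ends]
  6='a' goto a→7 c→12  [P6 ends]
  7='aa' goto a→8
  8='aaa' goto a→9
  9='aaaa' goto d→10
  10='aaaad' goto ·  [P3 ends]
  11='cd' goto ·  [P4 ends]
  12='ac' goto b→13
  13='acb' goto b→14
  14='acbb' goto b→15
  15='acbbb' goto d→16
  16='acbbbd' goto ·  [P5 ends]

BFS fail/out derivation:
  fail(1) 'b': from fail(0)=0 chase 'b': 0 ⇒ 0;  out=∅∪out(0)=∅
  fail(4) 'c': from fail(0)=0 chase 'c': 0 ⇒ 0;  out=∅∪out(0)=∅
  fail(6) 'a': from fail(0)=0 chase 'a': 0 ⇒ 0;  out={6}∪out(0)={6}
  fail(2) 'bc': from fail(1)=0 chase 'c': 0 ⇒ 4;  out={0}∪out(4)={0}
  fail(3) 'ba': from fail(1)=0 chase 'a': 0 ⇒ 6;  out={1}∪out(6)={1,6}
  fail(5) 'cb': from fail(4)=0 chase 'b': 0 ⇒ 1;  out={2}∪out(1)={2}
  fail(7) 'aa': from fail(6)=0 chase 'a': 0 ⇒ 6;  out=∅∪out(6)={6}
  fail(11) 'cd': from fail(4)=0 chase 'd': 0 ⇒ 0;  out={4}∪out(0)={4}
  fail(12) 'ac': from fail(6)=0 chase 'c': 0 ⇒ 4;  out=∅∪out(4)=∅
  fail(8) 'aaa': from fail(7)=6 chase 'a': 6 ⇒ 7;  out=∅∪out(7)={6}
  fail(13) 'acb': from fail(12)=4 chase 'b': 4 ⇒ 5;  out=∅∪out(5)={2}
  fail(9) 'aaaa': from fail(8)=7 chase 'a': 7 ⇒ 8;  out=∅∪out(8)={6}
  fail(14) 'acbb': from fail(13)=5 chase 'b': 5→1→0 ⇒ 1;  out=∅∪out(1)=∅
  fail(10) 'aaaad': from fail(9)=8 chase 'd': 8→7→6→0 ⇒ 0;  out={3}∪out(0)={3}
  fail(15) 'acbbb': from fail(14)=1 chase 'b': 1→0 ⇒ 1;  out=∅∪out(1)=∅
  fail(16) 'acbbbd': from fail(15)=1 chase 'd': 1→0 ⇒ 0;  out={5}∪out(0)={5}

Scan:
pos 0 'c': at 4
pos 1 'b': at 5  ** P2@[0:1]
pos 2 'c': at 2 (fail-walked)  ** P0@[1:2]
pos 3 'd': at 11 (fail-walked)  ** P4@[2:3]
pos 4 'a': at 6 (fail-walked)  ** P6@[4:4]
pos 5 'b': at 1 (fail-walked)
pos 6 'b': at 1 (fail-walked)
pos 7 'c': at 2  ** P0@[6:7]
pos 8 'd': at 11 (fail-walked)  ** P4@[7:8]
pos 9 'c': at 4 (fail-walked)
pos 10 'b': at 5  ** P2@[9:10]
pos 11 'a': at 3 (fail-walked)  ** P1@[10:11],P6@[11:11]
pos 12 'a': at 7 (fail-walked)  ** P6@[12:12]
pos 13 'c': at 12 (fail-walked)
pos 14 'b': at 13  ** P2@[13:14]
pos 15 'b': at 14
pos 16 'b': at 15
pos 17 'd': at 16  ** P5@[12:17]
pos 18 'a': at 6 (fail-walked)  ** P6@[18:18]
pos 19 'b': at 1 (fail-walked)
pos 20 'c': at 2  ** P0@[19:20]
pos 21 'b': at 5 (fail-walked)  ** P2@[20:21]
pos 22 'c': at 2 (fail-walked)  ** P0@[21:22]
pos 23 'b': at 5 (fail-walked)  ** P2@[22:23]
pos 24 'c': at 2 (fail-walked)  ** P0@[23:24]
pos 25 'c': at 4 (fail-walked)
pos 26 'c': at 4 (fail-walked)
pos 27 'a': at 6 (fail-walked)  ** P6@[27:27]
pos 28 'c': at 12
pos 29 'b': at 13  ** P2@[28:29]
pos 30 'b': at 14
pos 31 'b': at 15
pos 32 'd': at 16  ** P5@[27:32]
pos 33 'c': at 4 (fail-walked)
pos 34 'b': at 5  ** P2@[33:34]
pos 35 'c': at 2 (fail-walked)  ** P0@[34:35]
pos 36 'a': at 6 (fail-walked)  ** P6@[36:36]
pos 37 'a': at 7  ** P6@[37:37]
pos 38 'a': at 8  ** P6@[38:38]
pos 39 'a': at 9  ** P6@[39:39]
pos 40 'b': at 1 (fail-walked)
pos 41 'b': at 1 (fail-walked)
pos 42 'c': at 2  ** P0@[41:42]
pos 43 'd': at 11 (fail-walked)  ** P4@[42:43]
pos 44 'c': at 4 (fail-walked)
pos 45 'd': at 11  ** P4@[44:45]
pos 46 'b': at 1 (fail-walked)
pos 47 'a': at 3  ** P1@[46:47],P6@[47:47]
pos 48 'd': at 0 (fail-walked)
pos 49 'd': at 0
pos 50 'c': at 4
pos 51 'b': at 5  ** P2@[50:51]
pos 52 'c': at 2 (fail-walked)  ** P0@[51:52]
pos 53 'b': at 5 (fail-walked)  ** P2@[52:53]
pos 54 'a': at 3 (fail-walked)  ** P1@[53:54],P6@[54:54]
pos 55 'c': at 12 (fail-walked)
pos 56 'a': at 6 (fail-walked)  ** P6@[56:56]
pos 57 'c': at 12
pos 58 'b': at 13  ** P2@[57:58]
pos 59 'b': at 14
pos 60 'b': at 15
pos 61 'd': at 16  ** P5@[56:61]
pos 62 'b': at 1 (fail-walked)
pos 63 'a': at 3  ** P1@[62:63],P6@[63:63]
pos 64 'a': at 7 (fail-walked)  ** P6@[64:64]
pos 65 'a': at 8  ** P6@[65:65]
pos 66 'a': at 9  ** P6@[66:66]
pos 67 'a': at 9 (fail-walked)  ** P6@[67:67]
pos 68 'd': at 10  ** P3@[64:68]
pos 69 'c': at 4 (fail-walked)
pos 70 'b': at 5  ** P2@[69:70]
pos 71 'a': at 3 (fail-walked)  ** P1@[70:71],P6@[71:71]
pos 72 'c': at 12 (fail-walked)
pos 73 'b': at 13  ** P2@[72:73]
pos 74 'b': at 14
pos 75 'b': at 15
pos 76 'd': at 16  ** P5@[71:76]
pos 77 'b': at 1 (fail-walked)
pos 78 'a': at 3  ** P1@[77:78],P6@[78:78]

Result: [[1,2],[2,0],[3,4],[4,6],[7,0],[8,4],[10,2],[11,1],[11,6],[12,6],[14,2],[17,5],[18,6],[20,0],[21,2],[22,0],[23,2],[24,0],[27,6],[29,2],[32,5],[34,2],[35,0],[36,6],[37,6],[38,6],[39,6],[42,0],[43,4],[45,4],[47,1],[47,6],[51,2],[52,0],[53,2],[54,1],[54,6],[56,6],[58,2],[61,5],[63,1],[63,6],[64,6],[65,6],[66,6],[67,6],[68,3],[70,2],[71,1],[71,6],[73,2],[76,5],[78,1],[78,6]]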